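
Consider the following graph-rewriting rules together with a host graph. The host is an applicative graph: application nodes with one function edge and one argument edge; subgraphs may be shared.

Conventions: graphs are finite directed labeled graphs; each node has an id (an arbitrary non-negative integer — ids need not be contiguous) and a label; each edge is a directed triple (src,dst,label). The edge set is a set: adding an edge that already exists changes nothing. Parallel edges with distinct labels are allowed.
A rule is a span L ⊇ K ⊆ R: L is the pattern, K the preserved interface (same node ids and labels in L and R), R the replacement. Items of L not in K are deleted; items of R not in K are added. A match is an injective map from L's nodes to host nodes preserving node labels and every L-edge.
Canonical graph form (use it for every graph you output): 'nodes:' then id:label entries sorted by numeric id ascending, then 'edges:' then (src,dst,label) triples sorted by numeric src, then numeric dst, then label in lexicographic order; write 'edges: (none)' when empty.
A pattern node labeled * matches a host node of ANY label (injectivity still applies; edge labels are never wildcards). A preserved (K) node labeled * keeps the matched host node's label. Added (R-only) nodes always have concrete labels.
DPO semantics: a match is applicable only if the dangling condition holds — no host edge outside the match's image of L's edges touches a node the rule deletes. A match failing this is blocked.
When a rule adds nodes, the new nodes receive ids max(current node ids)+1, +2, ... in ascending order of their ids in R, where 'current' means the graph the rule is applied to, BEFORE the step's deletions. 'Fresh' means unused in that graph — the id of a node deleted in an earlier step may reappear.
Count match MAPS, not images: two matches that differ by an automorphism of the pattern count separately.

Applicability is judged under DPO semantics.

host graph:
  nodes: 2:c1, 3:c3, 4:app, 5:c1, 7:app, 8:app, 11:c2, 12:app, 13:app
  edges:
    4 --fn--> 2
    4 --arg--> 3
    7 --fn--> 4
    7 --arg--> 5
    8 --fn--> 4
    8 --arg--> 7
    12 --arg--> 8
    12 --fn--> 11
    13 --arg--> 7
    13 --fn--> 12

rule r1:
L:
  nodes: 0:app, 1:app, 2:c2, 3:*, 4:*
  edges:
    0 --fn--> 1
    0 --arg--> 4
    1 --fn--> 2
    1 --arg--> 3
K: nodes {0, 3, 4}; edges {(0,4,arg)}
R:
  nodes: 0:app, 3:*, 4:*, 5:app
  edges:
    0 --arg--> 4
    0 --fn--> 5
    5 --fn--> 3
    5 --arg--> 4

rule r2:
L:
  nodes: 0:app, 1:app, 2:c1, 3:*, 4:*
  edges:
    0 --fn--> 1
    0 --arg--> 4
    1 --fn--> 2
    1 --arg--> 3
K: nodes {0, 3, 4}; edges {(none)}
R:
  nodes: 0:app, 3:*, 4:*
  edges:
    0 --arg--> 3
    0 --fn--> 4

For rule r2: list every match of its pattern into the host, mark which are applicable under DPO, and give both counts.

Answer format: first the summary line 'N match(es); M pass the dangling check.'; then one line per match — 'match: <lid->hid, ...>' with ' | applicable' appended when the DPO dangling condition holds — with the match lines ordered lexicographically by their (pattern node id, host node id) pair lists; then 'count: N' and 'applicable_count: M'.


2 match(es); 0 pass the dangling check.
match: 0->7, 1->4, 2->2, 3->3, 4->5
match: 0->8, 1->4, 2->2, 3->3, 4->7
count: 2
applicable_count: 0


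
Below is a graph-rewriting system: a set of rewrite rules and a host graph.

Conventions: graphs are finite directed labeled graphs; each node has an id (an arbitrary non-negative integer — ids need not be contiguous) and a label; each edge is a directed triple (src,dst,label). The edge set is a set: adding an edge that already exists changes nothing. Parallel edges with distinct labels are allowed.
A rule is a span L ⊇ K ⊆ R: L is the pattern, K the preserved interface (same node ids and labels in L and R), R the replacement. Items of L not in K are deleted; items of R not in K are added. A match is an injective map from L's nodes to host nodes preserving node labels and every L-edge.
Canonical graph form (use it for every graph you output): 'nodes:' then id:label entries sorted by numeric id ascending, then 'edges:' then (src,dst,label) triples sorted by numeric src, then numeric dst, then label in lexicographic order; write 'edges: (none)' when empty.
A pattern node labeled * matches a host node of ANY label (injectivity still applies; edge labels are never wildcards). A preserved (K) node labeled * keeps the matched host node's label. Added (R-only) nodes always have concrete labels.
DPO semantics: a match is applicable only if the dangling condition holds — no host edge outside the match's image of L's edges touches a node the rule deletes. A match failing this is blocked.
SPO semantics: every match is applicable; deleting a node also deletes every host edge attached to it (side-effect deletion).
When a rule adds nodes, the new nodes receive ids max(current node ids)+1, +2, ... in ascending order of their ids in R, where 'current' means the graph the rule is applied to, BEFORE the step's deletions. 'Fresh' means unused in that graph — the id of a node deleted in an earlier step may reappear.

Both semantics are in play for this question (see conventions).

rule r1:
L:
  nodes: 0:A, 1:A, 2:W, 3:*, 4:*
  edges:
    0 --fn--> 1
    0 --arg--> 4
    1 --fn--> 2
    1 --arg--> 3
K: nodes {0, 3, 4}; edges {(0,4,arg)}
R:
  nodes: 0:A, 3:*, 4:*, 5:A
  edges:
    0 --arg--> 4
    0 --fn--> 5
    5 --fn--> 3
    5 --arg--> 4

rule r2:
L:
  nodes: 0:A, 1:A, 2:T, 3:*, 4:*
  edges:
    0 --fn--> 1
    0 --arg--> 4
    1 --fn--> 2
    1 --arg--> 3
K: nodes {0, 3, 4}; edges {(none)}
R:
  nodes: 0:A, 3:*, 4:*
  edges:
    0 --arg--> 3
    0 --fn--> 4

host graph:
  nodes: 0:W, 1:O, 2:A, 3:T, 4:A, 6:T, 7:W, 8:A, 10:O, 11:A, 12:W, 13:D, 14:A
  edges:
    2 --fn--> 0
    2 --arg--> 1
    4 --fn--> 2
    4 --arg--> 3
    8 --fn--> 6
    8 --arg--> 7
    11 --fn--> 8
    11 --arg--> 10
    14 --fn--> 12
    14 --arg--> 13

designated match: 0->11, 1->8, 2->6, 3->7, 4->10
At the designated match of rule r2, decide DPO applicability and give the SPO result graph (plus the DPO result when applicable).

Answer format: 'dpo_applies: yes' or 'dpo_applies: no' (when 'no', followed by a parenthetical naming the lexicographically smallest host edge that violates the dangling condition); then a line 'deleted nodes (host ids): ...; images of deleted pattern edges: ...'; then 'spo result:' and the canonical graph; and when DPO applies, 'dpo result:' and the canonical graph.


dpo_applies: yes
deleted nodes (host ids): 6, 8; images of deleted pattern edges: (8,6,fn); (8,7,arg); (11,8,fn); (11,10,arg)
spo result:
nodes: 0:W, 1:O, 2:A, 3:T, 4:A, 7:W, 10:O, 11:A, 12:W, 13:D, 14:A
edges: (2,0,fn); (2,1,arg); (4,2,fn); (4,3,arg); (11,7,arg); (11,10,fn); (14,12,fn); (14,13,arg)
dpo result:
nodes: 0:W, 1:O, 2:A, 3:T, 4:A, 7:W, 10:O, 11:A, 12:W, 13:D, 14:A
edges: (2,0,fn); (2,1,arg); (4,2,fn); (4,3,arg); (11,7,arg); (11,10,fn); (14,12,fn); (14,13,arg)


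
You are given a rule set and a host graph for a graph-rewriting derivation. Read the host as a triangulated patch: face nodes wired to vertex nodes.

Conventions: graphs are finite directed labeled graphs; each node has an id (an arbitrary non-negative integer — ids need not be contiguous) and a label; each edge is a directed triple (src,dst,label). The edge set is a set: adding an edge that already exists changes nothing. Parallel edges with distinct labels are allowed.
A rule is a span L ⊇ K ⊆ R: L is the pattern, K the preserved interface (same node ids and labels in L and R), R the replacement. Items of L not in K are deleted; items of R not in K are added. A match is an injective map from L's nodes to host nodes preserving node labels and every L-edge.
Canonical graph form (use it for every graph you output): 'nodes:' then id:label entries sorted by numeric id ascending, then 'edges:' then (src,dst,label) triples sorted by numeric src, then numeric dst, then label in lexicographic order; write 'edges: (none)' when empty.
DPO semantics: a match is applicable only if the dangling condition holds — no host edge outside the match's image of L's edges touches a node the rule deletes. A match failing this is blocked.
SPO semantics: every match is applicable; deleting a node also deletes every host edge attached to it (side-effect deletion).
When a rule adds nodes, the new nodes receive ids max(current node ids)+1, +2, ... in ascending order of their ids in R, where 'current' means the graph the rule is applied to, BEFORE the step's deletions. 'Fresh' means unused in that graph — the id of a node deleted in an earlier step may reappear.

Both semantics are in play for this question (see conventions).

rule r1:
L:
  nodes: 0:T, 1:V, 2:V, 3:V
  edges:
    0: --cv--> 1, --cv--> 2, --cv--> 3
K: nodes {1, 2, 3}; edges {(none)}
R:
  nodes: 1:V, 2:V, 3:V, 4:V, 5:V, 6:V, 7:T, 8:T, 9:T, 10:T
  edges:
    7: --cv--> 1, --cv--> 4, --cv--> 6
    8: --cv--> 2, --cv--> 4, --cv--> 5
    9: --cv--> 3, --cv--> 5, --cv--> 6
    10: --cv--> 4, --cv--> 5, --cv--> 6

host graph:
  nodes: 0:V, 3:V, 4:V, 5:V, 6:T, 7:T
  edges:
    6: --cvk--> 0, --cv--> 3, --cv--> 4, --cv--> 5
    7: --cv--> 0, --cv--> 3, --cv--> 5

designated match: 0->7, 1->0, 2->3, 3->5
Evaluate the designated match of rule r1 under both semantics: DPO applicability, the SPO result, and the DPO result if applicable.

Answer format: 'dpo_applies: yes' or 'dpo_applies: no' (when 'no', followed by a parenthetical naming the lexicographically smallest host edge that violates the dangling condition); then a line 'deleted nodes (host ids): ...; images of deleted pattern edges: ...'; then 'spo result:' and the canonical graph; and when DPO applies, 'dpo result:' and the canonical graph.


dpo_applies: yes
deleted nodes (host ids): 7; images of deleted pattern edges: (7,0,cv); (7,3,cv); (7,5,cv)
spo result:
nodes: 0:V, 3:V, 4:V, 5:V, 6:T, 8:V, 9:V, 10:V, 11:T, 12:T, 13:T, 14:T
edges: (6,0,cvk); (6,3,cv); (6,4,cv); (6,5,cv); (11,0,cv); (11,8,cv); (11,10,cv); (12,3,cv); (12,8,cv); (12,9,cv); (13,5,cv); (13,9,cv); (13,10,cv); (14,8,cv); (14,9,cv); (14,10,cv)
dpo result:
nodes: 0:V, 3:V, 4:V, 5:V, 6:T, 8:V, 9:V, 10:V, 11:T, 12:T, 13:T, 14:T
edges: (6,0,cvk); (6,3,cv); (6,4,cv); (6,5,cv); (11,0,cv); (11,8,cv); (11,10,cv); (12,3,cv); (12,8,cv); (12,9,cv); (13,5,cv); (13,9,cv); (13,10,cv); (14,8,cv); (14,9,cv); (14,10,cv)


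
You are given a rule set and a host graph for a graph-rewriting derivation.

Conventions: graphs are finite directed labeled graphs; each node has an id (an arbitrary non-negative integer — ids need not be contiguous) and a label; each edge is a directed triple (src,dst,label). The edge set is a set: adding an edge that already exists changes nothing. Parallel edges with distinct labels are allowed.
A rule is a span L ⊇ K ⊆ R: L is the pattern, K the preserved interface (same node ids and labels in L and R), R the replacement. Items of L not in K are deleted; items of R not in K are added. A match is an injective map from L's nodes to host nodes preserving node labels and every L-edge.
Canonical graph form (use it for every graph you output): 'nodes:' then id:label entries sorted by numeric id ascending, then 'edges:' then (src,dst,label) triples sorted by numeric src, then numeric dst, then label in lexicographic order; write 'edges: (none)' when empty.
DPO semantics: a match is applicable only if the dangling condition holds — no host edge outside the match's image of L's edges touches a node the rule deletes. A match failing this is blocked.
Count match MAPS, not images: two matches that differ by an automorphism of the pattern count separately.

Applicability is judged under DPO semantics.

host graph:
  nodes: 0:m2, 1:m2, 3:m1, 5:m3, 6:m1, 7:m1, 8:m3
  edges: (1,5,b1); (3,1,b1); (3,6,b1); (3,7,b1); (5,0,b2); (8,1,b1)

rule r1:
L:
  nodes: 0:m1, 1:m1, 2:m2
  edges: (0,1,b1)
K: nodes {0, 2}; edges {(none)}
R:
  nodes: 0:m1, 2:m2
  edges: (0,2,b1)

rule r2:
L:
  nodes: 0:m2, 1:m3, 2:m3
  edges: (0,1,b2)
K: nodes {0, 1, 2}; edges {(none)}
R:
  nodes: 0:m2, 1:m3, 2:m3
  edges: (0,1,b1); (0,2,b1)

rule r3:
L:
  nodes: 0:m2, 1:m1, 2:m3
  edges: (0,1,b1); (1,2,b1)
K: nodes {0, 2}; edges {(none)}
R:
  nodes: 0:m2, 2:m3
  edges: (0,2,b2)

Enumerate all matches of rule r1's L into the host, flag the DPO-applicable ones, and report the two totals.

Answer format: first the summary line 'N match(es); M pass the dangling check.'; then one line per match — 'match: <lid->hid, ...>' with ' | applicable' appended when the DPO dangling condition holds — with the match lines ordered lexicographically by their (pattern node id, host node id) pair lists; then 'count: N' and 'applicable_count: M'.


4 match(es); 4 pass the dangling check.
match: 0->3, 1->6, 2->0 | applicable
match: 0->3, 1->6, 2->1 | applicable
match: 0->3, 1->7, 2->0 | applicable
match: 0->3, 1->7, 2->1 | applicable
count: 4
applicable_count: 4


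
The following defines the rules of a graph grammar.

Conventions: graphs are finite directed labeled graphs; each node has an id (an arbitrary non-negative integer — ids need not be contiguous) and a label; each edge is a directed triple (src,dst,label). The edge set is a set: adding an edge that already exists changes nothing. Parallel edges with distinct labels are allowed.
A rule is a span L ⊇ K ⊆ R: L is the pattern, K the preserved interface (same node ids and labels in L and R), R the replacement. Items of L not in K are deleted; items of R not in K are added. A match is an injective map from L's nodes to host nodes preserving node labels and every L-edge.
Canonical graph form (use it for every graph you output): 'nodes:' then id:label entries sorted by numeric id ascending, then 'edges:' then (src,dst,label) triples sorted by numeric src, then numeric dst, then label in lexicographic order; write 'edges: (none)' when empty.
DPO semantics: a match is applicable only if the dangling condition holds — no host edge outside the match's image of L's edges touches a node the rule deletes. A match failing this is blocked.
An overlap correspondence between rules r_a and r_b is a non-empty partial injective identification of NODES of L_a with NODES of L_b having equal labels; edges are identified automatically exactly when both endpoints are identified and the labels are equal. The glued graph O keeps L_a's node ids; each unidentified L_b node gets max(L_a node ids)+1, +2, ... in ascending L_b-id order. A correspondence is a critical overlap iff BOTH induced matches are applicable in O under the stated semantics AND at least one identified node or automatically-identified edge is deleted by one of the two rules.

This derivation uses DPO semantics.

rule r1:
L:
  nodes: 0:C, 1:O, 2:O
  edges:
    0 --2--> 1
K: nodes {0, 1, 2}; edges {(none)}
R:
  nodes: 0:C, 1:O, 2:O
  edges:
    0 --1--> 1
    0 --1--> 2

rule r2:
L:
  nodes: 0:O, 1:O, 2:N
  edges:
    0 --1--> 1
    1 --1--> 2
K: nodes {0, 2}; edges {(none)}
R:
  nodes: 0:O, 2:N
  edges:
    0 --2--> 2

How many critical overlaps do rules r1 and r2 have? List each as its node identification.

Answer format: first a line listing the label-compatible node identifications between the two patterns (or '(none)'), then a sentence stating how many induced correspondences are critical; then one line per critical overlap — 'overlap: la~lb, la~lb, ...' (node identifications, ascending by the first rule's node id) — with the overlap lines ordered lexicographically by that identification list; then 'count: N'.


label-compatible node identifications between L(r1) and L(r2): 1~0, 1~1, 2~0, 2~1
2 of the induced correspondences are critical overlaps of r1 and r2.
overlap: 1~0, 2~1
overlap: 2~1
count: 2


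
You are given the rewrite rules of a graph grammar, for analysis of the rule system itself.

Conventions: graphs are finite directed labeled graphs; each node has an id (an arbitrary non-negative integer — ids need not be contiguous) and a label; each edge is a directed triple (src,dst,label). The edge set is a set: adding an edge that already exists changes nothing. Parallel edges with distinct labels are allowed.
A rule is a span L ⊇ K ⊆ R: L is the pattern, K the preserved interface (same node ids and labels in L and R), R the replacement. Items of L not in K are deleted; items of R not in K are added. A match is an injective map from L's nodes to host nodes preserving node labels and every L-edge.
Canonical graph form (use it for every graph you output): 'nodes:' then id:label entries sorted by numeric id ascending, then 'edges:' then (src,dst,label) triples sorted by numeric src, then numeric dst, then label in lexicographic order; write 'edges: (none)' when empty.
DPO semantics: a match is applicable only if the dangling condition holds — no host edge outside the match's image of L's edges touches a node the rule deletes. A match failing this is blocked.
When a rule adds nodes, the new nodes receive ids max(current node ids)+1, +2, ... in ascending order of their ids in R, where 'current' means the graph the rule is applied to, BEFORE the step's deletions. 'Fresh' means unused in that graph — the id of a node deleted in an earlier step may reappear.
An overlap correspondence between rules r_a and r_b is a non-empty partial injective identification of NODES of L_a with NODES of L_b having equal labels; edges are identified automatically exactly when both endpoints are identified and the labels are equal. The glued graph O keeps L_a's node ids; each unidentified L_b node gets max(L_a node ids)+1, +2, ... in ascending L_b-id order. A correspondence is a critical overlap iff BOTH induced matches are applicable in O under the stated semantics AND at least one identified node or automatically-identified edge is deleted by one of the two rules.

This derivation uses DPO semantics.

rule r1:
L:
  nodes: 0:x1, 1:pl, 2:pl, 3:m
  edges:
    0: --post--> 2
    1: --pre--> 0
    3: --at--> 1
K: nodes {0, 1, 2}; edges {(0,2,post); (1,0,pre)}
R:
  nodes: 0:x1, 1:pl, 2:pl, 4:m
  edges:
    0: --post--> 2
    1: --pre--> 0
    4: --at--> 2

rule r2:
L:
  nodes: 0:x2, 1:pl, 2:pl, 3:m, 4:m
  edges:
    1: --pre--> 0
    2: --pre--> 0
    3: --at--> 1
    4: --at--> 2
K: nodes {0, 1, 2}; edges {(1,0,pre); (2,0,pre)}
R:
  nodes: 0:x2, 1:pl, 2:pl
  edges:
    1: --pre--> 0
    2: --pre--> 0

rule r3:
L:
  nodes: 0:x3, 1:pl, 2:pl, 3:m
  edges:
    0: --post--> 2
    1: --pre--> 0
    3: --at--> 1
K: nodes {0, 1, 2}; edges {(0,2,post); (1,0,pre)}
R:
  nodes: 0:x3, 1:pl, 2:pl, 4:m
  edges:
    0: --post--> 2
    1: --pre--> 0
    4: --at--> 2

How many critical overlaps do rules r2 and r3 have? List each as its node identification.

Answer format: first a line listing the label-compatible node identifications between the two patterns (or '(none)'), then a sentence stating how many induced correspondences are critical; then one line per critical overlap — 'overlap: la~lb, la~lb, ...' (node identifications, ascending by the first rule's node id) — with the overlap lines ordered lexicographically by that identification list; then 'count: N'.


label-compatible node identifications between L(r2) and L(r3): 1~1, 1~2, 2~1, 2~2, 3~3, 4~3
4 of the induced correspondences are critical overlaps of r2 and r3.
overlap: 1~1, 2~2, 3~3
overlap: 1~1, 3~3
overlap: 1~2, 2~1, 4~3
overlap: 2~1, 4~3
count: 4


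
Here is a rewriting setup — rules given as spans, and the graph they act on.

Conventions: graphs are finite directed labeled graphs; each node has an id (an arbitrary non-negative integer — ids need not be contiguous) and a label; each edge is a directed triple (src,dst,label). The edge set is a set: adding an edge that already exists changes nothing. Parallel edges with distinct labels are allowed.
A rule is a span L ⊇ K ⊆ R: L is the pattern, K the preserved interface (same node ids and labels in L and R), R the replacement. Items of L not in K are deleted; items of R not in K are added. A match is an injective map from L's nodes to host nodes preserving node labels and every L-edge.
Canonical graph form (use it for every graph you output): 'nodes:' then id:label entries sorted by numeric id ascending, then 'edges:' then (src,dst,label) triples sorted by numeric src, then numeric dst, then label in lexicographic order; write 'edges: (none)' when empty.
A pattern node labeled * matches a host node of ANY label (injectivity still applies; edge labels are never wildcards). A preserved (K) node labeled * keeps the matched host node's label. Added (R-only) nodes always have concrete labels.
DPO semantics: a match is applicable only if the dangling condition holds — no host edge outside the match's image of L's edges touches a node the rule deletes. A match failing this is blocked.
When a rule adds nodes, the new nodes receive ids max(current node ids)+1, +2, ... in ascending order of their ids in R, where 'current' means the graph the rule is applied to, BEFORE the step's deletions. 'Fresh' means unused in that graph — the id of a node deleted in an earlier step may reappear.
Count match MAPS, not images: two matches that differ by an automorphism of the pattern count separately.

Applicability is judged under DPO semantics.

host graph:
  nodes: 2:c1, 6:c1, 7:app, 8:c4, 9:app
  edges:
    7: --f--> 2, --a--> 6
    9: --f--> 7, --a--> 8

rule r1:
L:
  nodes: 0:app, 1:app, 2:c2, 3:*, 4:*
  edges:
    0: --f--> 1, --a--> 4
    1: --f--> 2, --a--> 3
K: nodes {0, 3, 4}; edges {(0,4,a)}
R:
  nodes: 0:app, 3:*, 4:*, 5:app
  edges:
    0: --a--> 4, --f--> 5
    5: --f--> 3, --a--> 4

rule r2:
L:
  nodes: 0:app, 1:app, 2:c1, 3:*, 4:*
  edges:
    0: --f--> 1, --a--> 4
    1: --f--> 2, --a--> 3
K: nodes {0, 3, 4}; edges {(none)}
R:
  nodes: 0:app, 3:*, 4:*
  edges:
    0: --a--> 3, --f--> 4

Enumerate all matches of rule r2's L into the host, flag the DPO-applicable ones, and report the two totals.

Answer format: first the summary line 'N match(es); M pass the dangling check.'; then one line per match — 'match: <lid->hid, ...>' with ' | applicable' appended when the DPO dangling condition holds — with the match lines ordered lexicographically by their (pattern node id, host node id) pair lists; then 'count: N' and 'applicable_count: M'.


1 match(es); 1 pass the dangling check.
match: 0->9, 1->7, 2->2, 3->6, 4->8 | applicable
count: 1
applicable_count: 1


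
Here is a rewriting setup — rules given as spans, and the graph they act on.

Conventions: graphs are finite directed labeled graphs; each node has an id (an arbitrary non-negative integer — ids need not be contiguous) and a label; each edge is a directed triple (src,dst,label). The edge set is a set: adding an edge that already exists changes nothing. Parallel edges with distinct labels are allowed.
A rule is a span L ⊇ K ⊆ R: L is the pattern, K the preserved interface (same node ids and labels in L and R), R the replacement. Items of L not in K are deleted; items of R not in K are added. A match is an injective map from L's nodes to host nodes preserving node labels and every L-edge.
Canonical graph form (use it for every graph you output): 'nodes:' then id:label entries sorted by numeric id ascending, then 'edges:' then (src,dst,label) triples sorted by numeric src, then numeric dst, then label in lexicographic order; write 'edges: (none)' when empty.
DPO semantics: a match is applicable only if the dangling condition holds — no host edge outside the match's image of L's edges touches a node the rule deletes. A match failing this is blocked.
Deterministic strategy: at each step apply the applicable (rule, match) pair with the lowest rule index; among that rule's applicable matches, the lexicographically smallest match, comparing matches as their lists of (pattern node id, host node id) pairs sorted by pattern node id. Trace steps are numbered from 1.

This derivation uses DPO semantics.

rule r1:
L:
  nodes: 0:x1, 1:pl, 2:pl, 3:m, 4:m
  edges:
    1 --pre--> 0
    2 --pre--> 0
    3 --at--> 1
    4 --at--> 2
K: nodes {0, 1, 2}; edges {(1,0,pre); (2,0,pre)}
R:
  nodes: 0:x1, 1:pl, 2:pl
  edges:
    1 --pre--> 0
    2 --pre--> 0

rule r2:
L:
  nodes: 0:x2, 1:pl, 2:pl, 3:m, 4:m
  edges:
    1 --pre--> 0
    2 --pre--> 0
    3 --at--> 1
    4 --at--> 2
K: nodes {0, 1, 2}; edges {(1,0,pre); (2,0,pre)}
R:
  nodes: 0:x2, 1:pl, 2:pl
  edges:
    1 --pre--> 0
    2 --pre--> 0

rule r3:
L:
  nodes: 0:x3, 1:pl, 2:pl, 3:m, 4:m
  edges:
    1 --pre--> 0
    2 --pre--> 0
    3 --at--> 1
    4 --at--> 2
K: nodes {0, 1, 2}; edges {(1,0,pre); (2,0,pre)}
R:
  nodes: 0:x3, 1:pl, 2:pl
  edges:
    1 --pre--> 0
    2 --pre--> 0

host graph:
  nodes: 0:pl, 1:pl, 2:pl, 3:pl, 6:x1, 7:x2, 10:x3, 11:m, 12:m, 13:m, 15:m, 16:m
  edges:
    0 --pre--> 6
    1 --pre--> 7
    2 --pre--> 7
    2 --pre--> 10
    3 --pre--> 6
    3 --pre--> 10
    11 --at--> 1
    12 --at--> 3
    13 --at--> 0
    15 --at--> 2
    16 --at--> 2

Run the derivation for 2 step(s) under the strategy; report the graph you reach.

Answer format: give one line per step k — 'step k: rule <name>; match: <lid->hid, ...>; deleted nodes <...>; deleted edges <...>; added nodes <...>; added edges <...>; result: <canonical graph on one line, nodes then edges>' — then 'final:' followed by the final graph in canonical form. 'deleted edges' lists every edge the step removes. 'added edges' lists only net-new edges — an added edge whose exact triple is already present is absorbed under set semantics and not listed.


step 1: rule r1; match: 0->6, 1->0, 2->3, 3->13, 4->12; deleted nodes 12, 13; deleted edges (12,3,at); (13,0,at); added nodes (none); added edges (none); result: nodes: 0:pl, 1:pl, 2:pl, 3:pl, 6:x1, 7:x2, 10:x3, 11:m, 15:m, 16:m edges: (0,6,pre); (1,7,pre); (2,7,pre); (2,10,pre); (3,6,pre); (3,10,pre); (11,1,at); (15,2,at); (16,2,at)
step 2: rule r2; match: 0->7, 1->1, 2->2, 3->11, 4->15; deleted nodes 11, 15; deleted edges (11,1,at); (15,2,at); added nodes (none); added edges (none); result: nodes: 0:pl, 1:pl, 2:pl, 3:pl, 6:x1, 7:x2, 10:x3, 16:m edges: (0,6,pre); (1,7,pre); (2,7,pre); (2,10,pre); (3,6,pre); (3,10,pre); (16,2,at)
final:
nodes: 0:pl, 1:pl, 2:pl, 3:pl, 6:x1, 7:x2, 10:x3, 16:m
edges: (0,6,pre); (1,7,pre); (2,7,pre); (2,10,pre); (3,6,pre); (3,10,pre); (16,2,at)


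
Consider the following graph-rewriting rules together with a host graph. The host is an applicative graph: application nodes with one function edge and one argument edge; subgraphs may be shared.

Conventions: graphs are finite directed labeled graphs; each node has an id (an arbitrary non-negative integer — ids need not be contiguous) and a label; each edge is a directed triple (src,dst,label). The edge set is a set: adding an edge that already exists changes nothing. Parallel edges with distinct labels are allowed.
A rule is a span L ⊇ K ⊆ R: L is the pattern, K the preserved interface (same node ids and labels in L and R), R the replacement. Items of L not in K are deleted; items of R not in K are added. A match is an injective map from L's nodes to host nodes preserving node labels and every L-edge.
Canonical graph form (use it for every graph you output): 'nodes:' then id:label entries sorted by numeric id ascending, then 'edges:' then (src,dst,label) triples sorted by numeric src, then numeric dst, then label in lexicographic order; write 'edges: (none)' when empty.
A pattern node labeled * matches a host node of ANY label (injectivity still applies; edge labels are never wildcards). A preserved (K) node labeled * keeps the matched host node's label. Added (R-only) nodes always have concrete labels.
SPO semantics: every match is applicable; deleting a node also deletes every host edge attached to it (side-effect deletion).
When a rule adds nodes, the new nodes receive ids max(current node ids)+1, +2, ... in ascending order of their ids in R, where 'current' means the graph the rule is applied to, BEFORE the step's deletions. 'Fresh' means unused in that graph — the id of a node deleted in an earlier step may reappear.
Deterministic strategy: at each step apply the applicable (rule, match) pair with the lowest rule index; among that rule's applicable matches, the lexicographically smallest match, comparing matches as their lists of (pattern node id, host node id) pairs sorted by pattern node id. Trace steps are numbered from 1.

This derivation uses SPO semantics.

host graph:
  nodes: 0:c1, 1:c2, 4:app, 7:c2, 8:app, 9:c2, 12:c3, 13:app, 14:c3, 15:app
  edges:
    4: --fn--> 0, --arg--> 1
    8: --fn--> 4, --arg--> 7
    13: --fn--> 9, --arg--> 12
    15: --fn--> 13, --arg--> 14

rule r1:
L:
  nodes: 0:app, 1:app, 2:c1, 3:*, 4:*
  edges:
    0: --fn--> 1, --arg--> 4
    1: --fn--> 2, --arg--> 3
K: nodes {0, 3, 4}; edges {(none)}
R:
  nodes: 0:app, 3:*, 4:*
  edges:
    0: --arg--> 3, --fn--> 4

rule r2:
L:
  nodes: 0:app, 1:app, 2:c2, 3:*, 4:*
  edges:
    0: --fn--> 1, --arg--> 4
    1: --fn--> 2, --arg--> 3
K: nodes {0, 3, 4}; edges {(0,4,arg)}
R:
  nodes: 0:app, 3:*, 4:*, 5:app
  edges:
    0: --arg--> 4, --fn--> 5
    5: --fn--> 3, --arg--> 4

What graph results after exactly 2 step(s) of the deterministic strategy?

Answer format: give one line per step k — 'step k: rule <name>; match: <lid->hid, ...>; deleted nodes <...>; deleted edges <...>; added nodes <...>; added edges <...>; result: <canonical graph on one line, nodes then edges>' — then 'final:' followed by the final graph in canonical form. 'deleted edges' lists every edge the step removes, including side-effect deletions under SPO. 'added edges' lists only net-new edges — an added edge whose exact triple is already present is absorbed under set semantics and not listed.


step 1: rule r1; match: 0->8, 1->4, 2->0, 3->1, 4->7; deleted nodes 0, 4; deleted edges (4,0,fn); (4,1,arg); (8,4,fn); (8,7,arg); added nodes (none); added edges (8,1,arg); (8,7,fn); result: nodes: 1:c2, 7:c2, 8:app, 9:c2, 12:c3, 13:app, 14:c3, 15:app edges: (8,1,arg); (8,7,fn); (13,9,fn); (13,12,arg); (15,13,fn); (15,14,arg)
step 2: rule r2; match: 0->15, 1->13, 2->9, 3->12, 4->14; deleted nodes 9, 13; deleted edges (13,9,fn); (13,12,arg); (15,13,fn); added nodes 16; added edges (15,16,fn); (16,12,fn); (16,14,arg); result: nodes: 1:c2, 7:c2, 8:app, 12:c3, 14:c3, 15:app, 16:app edges: (8,1,arg); (8,7,fn); (15,14,arg); (15,16,fn); (16,12,fn); (16,14,arg)
final:
nodes: 1:c2, 7:c2, 8:app, 12:c3, 14:c3, 15:app, 16:app
edges: (8,1,arg); (8,7,fn); (15,14,arg); (15,16,fn); (16,12,fn); (16,14,arg)


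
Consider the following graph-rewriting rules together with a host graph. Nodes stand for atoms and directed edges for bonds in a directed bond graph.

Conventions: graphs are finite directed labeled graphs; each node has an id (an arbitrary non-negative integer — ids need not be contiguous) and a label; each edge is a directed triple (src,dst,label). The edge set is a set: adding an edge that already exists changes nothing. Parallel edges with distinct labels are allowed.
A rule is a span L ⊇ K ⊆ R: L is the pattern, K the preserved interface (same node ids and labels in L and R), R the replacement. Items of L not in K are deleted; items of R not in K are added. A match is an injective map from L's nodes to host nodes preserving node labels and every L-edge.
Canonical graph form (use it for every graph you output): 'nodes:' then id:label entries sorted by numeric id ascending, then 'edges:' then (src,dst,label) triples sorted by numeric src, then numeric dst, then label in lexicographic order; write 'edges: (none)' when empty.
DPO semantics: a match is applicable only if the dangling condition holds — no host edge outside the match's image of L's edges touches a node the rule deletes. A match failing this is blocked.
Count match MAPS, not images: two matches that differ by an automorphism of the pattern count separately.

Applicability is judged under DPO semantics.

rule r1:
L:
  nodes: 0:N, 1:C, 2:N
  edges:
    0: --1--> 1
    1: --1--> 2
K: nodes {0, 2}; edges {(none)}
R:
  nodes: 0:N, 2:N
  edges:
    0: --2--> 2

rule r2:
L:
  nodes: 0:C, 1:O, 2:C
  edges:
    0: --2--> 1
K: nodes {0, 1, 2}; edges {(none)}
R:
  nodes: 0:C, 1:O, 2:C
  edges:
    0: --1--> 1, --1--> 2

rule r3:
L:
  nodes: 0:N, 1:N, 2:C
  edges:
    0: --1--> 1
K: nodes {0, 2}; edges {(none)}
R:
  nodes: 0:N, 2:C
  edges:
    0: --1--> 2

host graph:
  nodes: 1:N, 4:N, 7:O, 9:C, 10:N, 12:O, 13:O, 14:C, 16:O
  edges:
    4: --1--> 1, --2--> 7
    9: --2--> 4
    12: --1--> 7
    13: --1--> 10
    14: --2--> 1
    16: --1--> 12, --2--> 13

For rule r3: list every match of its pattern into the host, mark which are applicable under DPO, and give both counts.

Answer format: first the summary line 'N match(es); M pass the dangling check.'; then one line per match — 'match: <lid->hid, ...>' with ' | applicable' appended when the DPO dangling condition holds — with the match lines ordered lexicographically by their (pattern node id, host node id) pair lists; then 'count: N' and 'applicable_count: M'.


2 match(es); 0 pass the dangling check.
match: 0->4, 1->1, 2->9
match: 0->4, 1->1, 2->14
count: 2
applicable_count: 0


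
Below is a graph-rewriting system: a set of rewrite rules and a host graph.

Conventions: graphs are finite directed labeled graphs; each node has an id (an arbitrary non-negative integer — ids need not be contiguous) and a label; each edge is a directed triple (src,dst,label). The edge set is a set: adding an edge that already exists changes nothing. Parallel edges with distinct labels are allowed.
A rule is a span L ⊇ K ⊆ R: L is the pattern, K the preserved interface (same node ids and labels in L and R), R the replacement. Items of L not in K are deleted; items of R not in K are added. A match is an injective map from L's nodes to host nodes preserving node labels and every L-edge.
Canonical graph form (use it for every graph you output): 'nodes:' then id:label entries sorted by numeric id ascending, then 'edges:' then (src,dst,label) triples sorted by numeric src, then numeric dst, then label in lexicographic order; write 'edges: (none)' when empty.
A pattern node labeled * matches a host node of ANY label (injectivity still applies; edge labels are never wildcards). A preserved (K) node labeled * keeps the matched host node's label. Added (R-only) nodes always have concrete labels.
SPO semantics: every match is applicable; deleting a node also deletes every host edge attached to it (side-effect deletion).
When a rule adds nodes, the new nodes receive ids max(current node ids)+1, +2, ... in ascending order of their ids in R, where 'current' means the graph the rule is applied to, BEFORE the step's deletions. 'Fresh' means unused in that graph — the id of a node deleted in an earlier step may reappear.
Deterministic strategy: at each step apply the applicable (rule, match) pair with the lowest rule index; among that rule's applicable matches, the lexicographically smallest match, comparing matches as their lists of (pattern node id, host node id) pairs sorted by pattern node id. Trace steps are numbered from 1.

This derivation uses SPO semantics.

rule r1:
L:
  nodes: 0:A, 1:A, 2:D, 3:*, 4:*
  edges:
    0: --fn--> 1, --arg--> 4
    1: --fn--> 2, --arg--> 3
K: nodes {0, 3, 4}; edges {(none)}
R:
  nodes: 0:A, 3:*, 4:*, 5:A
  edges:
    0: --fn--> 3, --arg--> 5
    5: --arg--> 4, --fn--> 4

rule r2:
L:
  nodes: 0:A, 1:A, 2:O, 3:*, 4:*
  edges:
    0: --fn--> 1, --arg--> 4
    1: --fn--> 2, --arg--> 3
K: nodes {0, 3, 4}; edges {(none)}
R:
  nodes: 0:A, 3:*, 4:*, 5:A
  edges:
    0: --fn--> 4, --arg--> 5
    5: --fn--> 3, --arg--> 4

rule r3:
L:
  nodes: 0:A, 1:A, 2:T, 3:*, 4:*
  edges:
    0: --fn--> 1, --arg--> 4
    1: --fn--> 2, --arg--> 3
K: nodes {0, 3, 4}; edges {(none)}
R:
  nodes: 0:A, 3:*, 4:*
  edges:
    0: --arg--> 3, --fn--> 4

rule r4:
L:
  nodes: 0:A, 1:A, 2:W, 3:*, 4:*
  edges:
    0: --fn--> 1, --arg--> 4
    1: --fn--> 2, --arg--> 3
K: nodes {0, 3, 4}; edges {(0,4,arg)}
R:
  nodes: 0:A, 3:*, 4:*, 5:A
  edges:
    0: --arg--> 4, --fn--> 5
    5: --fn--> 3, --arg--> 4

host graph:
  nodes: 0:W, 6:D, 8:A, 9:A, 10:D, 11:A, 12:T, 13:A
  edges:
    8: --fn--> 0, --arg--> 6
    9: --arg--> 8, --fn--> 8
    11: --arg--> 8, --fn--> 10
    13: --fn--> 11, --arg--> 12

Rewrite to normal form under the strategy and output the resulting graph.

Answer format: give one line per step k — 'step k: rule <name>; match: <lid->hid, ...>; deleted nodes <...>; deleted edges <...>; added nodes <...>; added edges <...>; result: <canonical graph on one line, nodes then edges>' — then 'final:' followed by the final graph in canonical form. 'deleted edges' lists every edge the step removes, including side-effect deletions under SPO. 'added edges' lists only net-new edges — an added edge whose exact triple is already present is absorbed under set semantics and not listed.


step 1: rule r1; match: 0->13, 1->11, 2->10, 3->8, 4->12; deleted nodes 10, 11; deleted edges (11,8,arg); (11,10,fn); (13,11,fn); (13,12,arg); added nodes 14; added edges (13,8,fn); (13,14,arg); (14,12,arg); (14,12,fn); result: nodes: 0:W, 6:D, 8:A, 9:A, 12:T, 13:A, 14:A edges: (8,0,fn); (8,6,arg); (9,8,arg); (9,8,fn); (13,8,fn); (13,14,arg); (14,12,arg); (14,12,fn)
step 2: rule r4; match: 0->13, 1->8, 2->0, 3->6, 4->14; deleted nodes 0, 8; deleted edges (8,0,fn); (8,6,arg); (9,8,arg); (9,8,fn); (13,8,fn); added nodes 15; added edges (13,15,fn); (15,6,fn); (15,14,arg); result: nodes: 6:D, 9:A, 12:T, 13:A, 14:A, 15:A edges: (13,14,arg); (13,15,fn); (14,12,arg); (14,12,fn); (15,6,fn); (15,14,arg)
final:
nodes: 6:D, 9:A, 12:T, 13:A, 14:A, 15:A
edges: (13,14,arg); (13,15,fn); (14,12,arg); (14,12,fn); (15,6,fn); (15,14,arg)


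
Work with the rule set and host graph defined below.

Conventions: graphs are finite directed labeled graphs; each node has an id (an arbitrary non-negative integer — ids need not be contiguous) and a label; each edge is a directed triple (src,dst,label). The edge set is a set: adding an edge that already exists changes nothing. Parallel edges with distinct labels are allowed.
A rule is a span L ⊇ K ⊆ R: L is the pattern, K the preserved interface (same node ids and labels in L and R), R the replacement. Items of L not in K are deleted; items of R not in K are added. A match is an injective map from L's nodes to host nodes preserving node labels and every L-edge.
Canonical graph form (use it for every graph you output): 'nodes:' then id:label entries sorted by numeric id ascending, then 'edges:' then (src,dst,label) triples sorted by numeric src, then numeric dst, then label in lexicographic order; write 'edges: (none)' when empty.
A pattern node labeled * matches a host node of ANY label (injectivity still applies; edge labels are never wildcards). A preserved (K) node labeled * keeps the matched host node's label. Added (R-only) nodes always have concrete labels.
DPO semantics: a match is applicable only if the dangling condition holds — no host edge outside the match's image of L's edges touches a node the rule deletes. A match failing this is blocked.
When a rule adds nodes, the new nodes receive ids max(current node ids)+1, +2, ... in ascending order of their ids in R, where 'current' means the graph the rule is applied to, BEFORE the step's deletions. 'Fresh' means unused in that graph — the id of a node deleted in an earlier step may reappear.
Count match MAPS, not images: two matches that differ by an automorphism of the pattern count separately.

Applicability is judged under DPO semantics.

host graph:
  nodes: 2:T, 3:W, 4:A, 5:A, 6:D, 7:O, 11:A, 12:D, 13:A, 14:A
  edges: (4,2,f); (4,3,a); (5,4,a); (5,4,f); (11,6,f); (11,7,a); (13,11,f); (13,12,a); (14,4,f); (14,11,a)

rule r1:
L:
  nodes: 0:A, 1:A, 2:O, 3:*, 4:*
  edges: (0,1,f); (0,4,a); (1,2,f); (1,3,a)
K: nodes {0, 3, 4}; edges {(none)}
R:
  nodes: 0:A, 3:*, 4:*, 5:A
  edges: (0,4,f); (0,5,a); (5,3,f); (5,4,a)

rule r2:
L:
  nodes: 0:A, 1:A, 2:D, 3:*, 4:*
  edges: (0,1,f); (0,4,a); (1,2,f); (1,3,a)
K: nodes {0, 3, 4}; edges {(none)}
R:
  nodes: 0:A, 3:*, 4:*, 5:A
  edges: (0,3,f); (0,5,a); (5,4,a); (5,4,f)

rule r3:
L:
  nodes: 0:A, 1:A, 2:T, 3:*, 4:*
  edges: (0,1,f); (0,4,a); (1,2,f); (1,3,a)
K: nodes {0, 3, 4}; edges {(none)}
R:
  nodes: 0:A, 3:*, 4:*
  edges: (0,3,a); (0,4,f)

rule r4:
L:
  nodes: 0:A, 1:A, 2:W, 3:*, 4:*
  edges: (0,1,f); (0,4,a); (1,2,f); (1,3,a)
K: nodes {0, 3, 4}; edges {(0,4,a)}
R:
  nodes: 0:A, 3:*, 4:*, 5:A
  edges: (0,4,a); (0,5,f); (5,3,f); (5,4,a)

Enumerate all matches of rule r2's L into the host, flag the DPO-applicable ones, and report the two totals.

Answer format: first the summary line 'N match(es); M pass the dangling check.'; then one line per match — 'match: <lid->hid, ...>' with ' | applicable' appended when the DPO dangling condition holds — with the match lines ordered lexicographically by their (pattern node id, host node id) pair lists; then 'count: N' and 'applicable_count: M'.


1 match(es); 0 pass the dangling check.
match: 0->13, 1->11, 2->6, 3->7, 4->12
count: 1
applicable_count: 0
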